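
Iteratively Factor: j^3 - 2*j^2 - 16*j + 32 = (j - 2)*(j^2 - 16) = (j - 4)*(j - 2)*(j + 4)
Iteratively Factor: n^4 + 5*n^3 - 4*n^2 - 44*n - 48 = (n + 2)*(n^3 + 3*n^2 - 10*n - 24) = (n + 2)*(n + 4)*(n^2 - n - 6) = (n - 3)*(n + 2)*(n + 4)*(n + 2)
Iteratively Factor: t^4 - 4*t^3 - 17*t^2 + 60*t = (t - 5)*(t^3 + t^2 - 12*t) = (t - 5)*(t - 3)*(t^2 + 4*t) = t*(t - 5)*(t - 3)*(t + 4)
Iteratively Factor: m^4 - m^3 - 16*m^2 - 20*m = (m - 5)*(m^3 + 4*m^2 + 4*m) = m*(m - 5)*(m^2 + 4*m + 4) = m*(m - 5)*(m + 2)*(m + 2)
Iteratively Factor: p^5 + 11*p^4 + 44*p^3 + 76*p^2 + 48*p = (p + 4)*(p^4 + 7*p^3 + 16*p^2 + 12*p) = (p + 3)*(p + 4)*(p^3 + 4*p^2 + 4*p) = (p + 2)*(p + 3)*(p + 4)*(p^2 + 2*p) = p*(p + 2)*(p + 3)*(p + 4)*(p + 2)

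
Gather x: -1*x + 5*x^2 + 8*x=5*x^2 + 7*x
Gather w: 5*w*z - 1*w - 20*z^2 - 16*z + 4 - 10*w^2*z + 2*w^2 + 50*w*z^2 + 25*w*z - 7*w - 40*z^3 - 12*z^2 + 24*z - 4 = w^2*(2 - 10*z) + w*(50*z^2 + 30*z - 8) - 40*z^3 - 32*z^2 + 8*z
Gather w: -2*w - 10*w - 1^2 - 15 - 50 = -12*w - 66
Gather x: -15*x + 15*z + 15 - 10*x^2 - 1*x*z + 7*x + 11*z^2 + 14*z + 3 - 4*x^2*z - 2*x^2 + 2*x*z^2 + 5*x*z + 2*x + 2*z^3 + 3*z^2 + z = x^2*(-4*z - 12) + x*(2*z^2 + 4*z - 6) + 2*z^3 + 14*z^2 + 30*z + 18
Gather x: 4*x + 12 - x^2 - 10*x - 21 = -x^2 - 6*x - 9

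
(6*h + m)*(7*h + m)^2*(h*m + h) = 294*h^4*m + 294*h^4 + 133*h^3*m^2 + 133*h^3*m + 20*h^2*m^3 + 20*h^2*m^2 + h*m^4 + h*m^3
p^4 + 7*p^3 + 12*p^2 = p^2*(p + 3)*(p + 4)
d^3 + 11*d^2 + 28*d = d*(d + 4)*(d + 7)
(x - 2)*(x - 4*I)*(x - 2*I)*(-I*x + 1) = -I*x^4 - 5*x^3 + 2*I*x^3 + 10*x^2 + 2*I*x^2 - 8*x - 4*I*x + 16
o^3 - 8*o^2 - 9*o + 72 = (o - 8)*(o - 3)*(o + 3)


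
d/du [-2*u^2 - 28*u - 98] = -4*u - 28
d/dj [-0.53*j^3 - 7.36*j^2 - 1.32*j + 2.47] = -1.59*j^2 - 14.72*j - 1.32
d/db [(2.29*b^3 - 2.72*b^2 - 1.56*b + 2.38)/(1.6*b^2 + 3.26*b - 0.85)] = (3.664*b^4 + 14.9308*b^3 - 12.2107*b^2 - 2.992*b - 6.4328)/(2.56*b^4 + 10.432*b^3 + 7.9076*b^2 - 5.542*b + 0.7225)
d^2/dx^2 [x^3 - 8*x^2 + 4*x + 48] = 6*x - 16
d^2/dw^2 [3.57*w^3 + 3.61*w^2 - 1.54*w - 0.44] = 21.42*w + 7.22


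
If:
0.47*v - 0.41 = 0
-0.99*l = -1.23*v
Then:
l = 1.08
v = 0.87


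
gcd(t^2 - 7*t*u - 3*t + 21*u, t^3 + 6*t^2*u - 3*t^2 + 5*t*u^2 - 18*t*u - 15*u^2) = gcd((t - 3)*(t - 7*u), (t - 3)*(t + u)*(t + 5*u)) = t - 3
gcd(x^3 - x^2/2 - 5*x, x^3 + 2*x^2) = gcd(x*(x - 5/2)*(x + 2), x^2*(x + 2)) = x^2 + 2*x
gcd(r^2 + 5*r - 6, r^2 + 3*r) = 1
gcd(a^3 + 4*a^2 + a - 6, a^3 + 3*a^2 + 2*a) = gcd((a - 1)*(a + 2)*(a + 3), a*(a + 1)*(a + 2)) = a + 2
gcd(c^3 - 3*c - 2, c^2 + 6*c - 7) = 1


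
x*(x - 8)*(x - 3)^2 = x^4 - 14*x^3 + 57*x^2 - 72*x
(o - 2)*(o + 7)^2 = o^3 + 12*o^2 + 21*o - 98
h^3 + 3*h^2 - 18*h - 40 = (h - 4)*(h + 2)*(h + 5)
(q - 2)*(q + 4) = q^2 + 2*q - 8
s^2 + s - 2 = (s - 1)*(s + 2)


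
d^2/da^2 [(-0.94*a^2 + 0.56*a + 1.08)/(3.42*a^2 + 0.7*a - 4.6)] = (-1.4210854715202e-14*a^4 + 17.600688*a^3 - 12.935808*a^2 + 68.37264*a - 1.13487999999999)/(40.001688*a^6 + 24.56244*a^5 - 156.38292*a^4 - 65.7314*a^3 + 210.3396*a^2 + 44.436*a - 97.336)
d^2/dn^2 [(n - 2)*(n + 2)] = 2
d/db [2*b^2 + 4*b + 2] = 4*b + 4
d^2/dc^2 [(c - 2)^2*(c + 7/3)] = 6*c - 10/3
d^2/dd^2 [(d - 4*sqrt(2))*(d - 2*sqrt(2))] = 2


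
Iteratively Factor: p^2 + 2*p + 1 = (p + 1)*(p + 1)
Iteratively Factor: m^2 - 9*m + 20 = (m - 4)*(m - 5)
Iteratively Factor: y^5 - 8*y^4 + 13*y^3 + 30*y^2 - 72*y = (y)*(y^4 - 8*y^3 + 13*y^2 + 30*y - 72) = y*(y + 2)*(y^3 - 10*y^2 + 33*y - 36) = y*(y - 3)*(y + 2)*(y^2 - 7*y + 12) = y*(y - 4)*(y - 3)*(y + 2)*(y - 3)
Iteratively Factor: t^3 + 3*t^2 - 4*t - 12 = (t + 2)*(t^2 + t - 6) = (t + 2)*(t + 3)*(t - 2)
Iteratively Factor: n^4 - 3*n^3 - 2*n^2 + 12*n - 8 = (n - 2)*(n^3 - n^2 - 4*n + 4) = (n - 2)*(n + 2)*(n^2 - 3*n + 2) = (n - 2)*(n - 1)*(n + 2)*(n - 2)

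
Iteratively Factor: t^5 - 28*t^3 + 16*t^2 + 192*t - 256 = (t + 4)*(t^4 - 4*t^3 - 12*t^2 + 64*t - 64) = (t - 4)*(t + 4)*(t^3 - 12*t + 16) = (t - 4)*(t - 2)*(t + 4)*(t^2 + 2*t - 8) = (t - 4)*(t - 2)^2*(t + 4)*(t + 4)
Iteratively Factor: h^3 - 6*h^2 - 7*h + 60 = (h - 5)*(h^2 - h - 12) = (h - 5)*(h + 3)*(h - 4)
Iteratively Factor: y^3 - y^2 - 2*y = (y + 1)*(y^2 - 2*y) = (y - 2)*(y + 1)*(y)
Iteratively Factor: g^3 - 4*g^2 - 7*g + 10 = (g - 1)*(g^2 - 3*g - 10) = (g - 1)*(g + 2)*(g - 5)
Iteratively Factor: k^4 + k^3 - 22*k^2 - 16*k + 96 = (k + 4)*(k^3 - 3*k^2 - 10*k + 24) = (k + 3)*(k + 4)*(k^2 - 6*k + 8) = (k - 4)*(k + 3)*(k + 4)*(k - 2)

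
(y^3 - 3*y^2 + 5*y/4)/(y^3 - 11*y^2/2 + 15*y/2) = (y - 1/2)/(y - 3)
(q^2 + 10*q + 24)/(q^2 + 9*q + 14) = (q^2 + 10*q + 24)/(q^2 + 9*q + 14)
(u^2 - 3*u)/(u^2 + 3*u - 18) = u/(u + 6)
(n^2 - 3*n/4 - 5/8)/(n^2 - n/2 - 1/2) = (n - 5/4)/(n - 1)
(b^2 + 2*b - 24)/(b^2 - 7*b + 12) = (b + 6)/(b - 3)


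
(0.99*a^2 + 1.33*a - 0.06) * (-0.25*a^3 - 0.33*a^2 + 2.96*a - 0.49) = -0.2475*a^5 - 0.6592*a^4 + 2.5065*a^3 + 3.4715*a^2 - 0.8293*a + 0.0294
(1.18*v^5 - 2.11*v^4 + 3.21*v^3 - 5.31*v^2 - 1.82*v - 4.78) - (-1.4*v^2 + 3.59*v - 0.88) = 1.18*v^5 - 2.11*v^4 + 3.21*v^3 - 3.91*v^2 - 5.41*v - 3.9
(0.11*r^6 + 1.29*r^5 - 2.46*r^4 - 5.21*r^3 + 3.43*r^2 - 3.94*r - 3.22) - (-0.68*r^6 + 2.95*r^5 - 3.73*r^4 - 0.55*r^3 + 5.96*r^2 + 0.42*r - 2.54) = 0.79*r^6 - 1.66*r^5 + 1.27*r^4 - 4.66*r^3 - 2.53*r^2 - 4.36*r - 0.68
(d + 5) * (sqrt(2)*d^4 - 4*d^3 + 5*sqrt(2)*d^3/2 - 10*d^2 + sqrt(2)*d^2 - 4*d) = sqrt(2)*d^5 - 4*d^4 + 15*sqrt(2)*d^4/2 - 30*d^3 + 27*sqrt(2)*d^3/2 - 54*d^2 + 5*sqrt(2)*d^2 - 20*d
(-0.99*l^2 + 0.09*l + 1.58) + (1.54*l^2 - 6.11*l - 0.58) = 0.55*l^2 - 6.02*l + 1.0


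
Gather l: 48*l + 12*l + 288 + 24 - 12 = 60*l + 300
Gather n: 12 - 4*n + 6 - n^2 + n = -n^2 - 3*n + 18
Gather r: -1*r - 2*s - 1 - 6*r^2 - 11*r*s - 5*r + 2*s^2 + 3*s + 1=-6*r^2 + r*(-11*s - 6) + 2*s^2 + s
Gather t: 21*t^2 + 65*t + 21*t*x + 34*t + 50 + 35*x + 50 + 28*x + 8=21*t^2 + t*(21*x + 99) + 63*x + 108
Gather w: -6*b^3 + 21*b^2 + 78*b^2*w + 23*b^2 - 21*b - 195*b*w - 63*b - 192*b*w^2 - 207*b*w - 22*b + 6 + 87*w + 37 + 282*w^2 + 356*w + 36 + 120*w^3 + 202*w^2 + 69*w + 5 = -6*b^3 + 44*b^2 - 106*b + 120*w^3 + w^2*(484 - 192*b) + w*(78*b^2 - 402*b + 512) + 84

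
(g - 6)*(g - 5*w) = g^2 - 5*g*w - 6*g + 30*w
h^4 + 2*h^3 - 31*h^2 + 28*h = h*(h - 4)*(h - 1)*(h + 7)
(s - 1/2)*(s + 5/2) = s^2 + 2*s - 5/4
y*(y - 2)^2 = y^3 - 4*y^2 + 4*y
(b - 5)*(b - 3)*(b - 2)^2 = b^4 - 12*b^3 + 51*b^2 - 92*b + 60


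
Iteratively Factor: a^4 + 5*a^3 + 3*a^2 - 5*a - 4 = (a + 1)*(a^3 + 4*a^2 - a - 4) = (a - 1)*(a + 1)*(a^2 + 5*a + 4) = (a - 1)*(a + 1)*(a + 4)*(a + 1)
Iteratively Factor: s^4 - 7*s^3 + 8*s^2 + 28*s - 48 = (s - 2)*(s^3 - 5*s^2 - 2*s + 24) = (s - 2)*(s + 2)*(s^2 - 7*s + 12) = (s - 4)*(s - 2)*(s + 2)*(s - 3)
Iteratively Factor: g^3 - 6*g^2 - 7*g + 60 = (g + 3)*(g^2 - 9*g + 20) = (g - 5)*(g + 3)*(g - 4)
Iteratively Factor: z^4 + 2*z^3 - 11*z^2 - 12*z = (z + 1)*(z^3 + z^2 - 12*z) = (z - 3)*(z + 1)*(z^2 + 4*z) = (z - 3)*(z + 1)*(z + 4)*(z)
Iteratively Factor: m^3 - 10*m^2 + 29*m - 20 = (m - 1)*(m^2 - 9*m + 20) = (m - 5)*(m - 1)*(m - 4)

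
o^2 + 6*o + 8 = (o + 2)*(o + 4)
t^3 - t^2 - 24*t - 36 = (t - 6)*(t + 2)*(t + 3)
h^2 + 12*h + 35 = (h + 5)*(h + 7)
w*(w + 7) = w^2 + 7*w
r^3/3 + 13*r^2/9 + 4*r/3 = r*(r/3 + 1)*(r + 4/3)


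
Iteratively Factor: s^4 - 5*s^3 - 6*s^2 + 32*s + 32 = (s + 1)*(s^3 - 6*s^2 + 32) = (s - 4)*(s + 1)*(s^2 - 2*s - 8) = (s - 4)^2*(s + 1)*(s + 2)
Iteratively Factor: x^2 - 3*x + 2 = (x - 2)*(x - 1)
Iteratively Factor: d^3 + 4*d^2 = (d + 4)*(d^2) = d*(d + 4)*(d)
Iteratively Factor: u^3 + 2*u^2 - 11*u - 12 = (u - 3)*(u^2 + 5*u + 4) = (u - 3)*(u + 1)*(u + 4)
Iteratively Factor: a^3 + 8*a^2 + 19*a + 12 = (a + 3)*(a^2 + 5*a + 4) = (a + 3)*(a + 4)*(a + 1)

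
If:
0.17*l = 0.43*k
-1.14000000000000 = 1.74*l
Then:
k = -0.26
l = -0.66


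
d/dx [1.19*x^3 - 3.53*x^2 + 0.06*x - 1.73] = 3.57*x^2 - 7.06*x + 0.06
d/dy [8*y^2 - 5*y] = 16*y - 5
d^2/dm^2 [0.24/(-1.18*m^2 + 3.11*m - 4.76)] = (0.668352*m^2 - 1.761504*m - 0.24*(2.36*m - 3.11)*(4.72*m - 6.22) + 2.696064)/(1.18*m^2 - 3.11*m + 4.76)^3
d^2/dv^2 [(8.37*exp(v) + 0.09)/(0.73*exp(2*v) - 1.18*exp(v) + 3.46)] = (4.46037299999999*exp(4*v) + 7.40176199999998*exp(3*v) - 127.078254*exp(2*v) + 33.389064*exp(v) + 100.569744)*exp(v)/(0.389017*exp(6*v) - 1.886466*exp(5*v) + 8.580858*exp(4*v) - 19.525696*exp(3*v) + 40.670916*exp(2*v) - 42.379464*exp(v) + 41.421736)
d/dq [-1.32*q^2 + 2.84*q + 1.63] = 2.84 - 2.64*q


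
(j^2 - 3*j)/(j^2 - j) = (j - 3)/(j - 1)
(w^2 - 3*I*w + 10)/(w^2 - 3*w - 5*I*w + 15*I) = (w + 2*I)/(w - 3)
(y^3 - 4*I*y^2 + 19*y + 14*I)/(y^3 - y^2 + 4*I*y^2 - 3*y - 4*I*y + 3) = (y^2 - 5*I*y + 14)/(y^2 + y*(-1 + 3*I) - 3*I)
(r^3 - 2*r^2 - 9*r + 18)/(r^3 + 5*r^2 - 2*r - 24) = (r - 3)/(r + 4)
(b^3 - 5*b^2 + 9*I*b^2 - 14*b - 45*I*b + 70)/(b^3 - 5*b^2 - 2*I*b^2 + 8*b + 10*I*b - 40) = (b + 7*I)/(b - 4*I)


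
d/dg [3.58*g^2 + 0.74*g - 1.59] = 7.16*g + 0.74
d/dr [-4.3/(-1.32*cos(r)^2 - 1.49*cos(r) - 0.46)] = (11.352*cos(r) + 6.407)*sin(r)/(1.32*cos(r)^2 + 1.49*cos(r) + 0.46)^2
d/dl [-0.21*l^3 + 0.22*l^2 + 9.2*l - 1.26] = -0.63*l^2 + 0.44*l + 9.2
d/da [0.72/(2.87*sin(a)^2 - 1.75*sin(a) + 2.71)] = (1.26 - 4.1328*sin(a))*cos(a)/(2.87*sin(a)^2 - 1.75*sin(a) + 2.71)^2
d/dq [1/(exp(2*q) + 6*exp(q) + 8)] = 2*(-exp(q) - 3)*exp(q)/(exp(2*q) + 6*exp(q) + 8)^2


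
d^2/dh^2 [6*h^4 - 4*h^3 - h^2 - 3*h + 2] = 72*h^2 - 24*h - 2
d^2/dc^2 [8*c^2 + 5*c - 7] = 16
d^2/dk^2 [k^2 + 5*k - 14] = 2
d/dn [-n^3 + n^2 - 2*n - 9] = -3*n^2 + 2*n - 2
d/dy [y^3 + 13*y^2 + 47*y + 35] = 3*y^2 + 26*y + 47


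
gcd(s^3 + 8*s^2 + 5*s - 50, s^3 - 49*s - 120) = s + 5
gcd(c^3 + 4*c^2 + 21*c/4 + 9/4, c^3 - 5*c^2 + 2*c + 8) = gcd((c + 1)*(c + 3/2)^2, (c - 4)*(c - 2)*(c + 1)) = c + 1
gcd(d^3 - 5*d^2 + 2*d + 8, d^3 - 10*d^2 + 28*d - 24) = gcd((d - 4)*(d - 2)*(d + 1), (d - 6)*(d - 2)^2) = d - 2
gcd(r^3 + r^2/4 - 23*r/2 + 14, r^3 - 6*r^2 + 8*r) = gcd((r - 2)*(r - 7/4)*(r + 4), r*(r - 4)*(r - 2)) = r - 2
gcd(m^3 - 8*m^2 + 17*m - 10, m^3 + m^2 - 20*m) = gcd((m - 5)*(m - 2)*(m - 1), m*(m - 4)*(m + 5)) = 1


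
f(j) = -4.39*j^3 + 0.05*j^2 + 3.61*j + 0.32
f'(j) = -13.17*j^2 + 0.1*j + 3.61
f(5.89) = -873.72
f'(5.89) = -452.70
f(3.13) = -122.51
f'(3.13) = -125.10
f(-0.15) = -0.21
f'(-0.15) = 3.30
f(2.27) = -42.58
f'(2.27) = -64.03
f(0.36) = 1.42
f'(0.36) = 1.94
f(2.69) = -75.06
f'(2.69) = -91.42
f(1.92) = -23.64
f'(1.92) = -44.75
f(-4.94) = 512.94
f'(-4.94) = -318.28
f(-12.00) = 7550.12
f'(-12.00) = -1894.07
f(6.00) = -924.46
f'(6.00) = -469.91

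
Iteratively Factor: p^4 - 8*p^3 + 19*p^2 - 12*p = (p - 1)*(p^3 - 7*p^2 + 12*p) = (p - 4)*(p - 1)*(p^2 - 3*p) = p*(p - 4)*(p - 1)*(p - 3)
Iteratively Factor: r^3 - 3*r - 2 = (r + 1)*(r^2 - r - 2) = (r - 2)*(r + 1)*(r + 1)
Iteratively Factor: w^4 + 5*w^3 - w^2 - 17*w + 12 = (w - 1)*(w^3 + 6*w^2 + 5*w - 12) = (w - 1)*(w + 4)*(w^2 + 2*w - 3) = (w - 1)^2*(w + 4)*(w + 3)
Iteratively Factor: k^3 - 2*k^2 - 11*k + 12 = (k + 3)*(k^2 - 5*k + 4) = (k - 4)*(k + 3)*(k - 1)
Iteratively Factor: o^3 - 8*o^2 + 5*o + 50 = (o + 2)*(o^2 - 10*o + 25) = (o - 5)*(o + 2)*(o - 5)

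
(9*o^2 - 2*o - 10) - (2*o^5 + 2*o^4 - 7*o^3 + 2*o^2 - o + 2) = -2*o^5 - 2*o^4 + 7*o^3 + 7*o^2 - o - 12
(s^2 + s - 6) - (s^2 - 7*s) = 8*s - 6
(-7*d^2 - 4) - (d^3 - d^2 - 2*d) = -d^3 - 6*d^2 + 2*d - 4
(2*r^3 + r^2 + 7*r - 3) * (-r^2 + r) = -2*r^5 + r^4 - 6*r^3 + 10*r^2 - 3*r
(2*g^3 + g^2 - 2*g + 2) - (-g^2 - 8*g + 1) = 2*g^3 + 2*g^2 + 6*g + 1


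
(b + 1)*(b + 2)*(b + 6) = b^3 + 9*b^2 + 20*b + 12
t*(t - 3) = t^2 - 3*t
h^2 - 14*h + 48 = (h - 8)*(h - 6)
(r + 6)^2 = r^2 + 12*r + 36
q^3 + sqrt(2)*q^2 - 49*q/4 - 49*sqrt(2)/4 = (q - 7/2)*(q + 7/2)*(q + sqrt(2))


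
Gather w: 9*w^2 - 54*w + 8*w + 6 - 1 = 9*w^2 - 46*w + 5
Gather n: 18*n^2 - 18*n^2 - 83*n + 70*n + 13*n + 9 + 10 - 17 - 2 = 0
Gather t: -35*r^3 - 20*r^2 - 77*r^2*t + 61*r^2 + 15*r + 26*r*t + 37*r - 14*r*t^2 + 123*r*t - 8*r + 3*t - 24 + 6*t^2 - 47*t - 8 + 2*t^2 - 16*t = -35*r^3 + 41*r^2 + 44*r + t^2*(8 - 14*r) + t*(-77*r^2 + 149*r - 60) - 32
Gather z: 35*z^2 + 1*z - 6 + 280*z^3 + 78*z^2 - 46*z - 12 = 280*z^3 + 113*z^2 - 45*z - 18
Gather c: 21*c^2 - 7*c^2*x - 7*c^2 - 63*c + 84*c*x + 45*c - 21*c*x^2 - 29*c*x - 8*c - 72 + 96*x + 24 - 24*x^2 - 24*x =c^2*(14 - 7*x) + c*(-21*x^2 + 55*x - 26) - 24*x^2 + 72*x - 48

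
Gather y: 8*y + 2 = 8*y + 2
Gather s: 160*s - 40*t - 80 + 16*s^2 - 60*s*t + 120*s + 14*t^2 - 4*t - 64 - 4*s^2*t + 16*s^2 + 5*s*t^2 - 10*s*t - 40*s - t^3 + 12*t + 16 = s^2*(32 - 4*t) + s*(5*t^2 - 70*t + 240) - t^3 + 14*t^2 - 32*t - 128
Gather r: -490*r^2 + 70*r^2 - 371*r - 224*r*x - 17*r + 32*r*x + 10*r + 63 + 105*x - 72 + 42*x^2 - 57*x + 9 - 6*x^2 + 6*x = -420*r^2 + r*(-192*x - 378) + 36*x^2 + 54*x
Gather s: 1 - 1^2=0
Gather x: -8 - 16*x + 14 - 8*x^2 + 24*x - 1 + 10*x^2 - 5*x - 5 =2*x^2 + 3*x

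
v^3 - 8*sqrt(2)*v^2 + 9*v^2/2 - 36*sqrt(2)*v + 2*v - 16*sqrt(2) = (v + 1/2)*(v + 4)*(v - 8*sqrt(2))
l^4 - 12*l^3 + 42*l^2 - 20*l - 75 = (l - 5)^2*(l - 3)*(l + 1)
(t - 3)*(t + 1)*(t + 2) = t^3 - 7*t - 6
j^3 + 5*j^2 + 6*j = j*(j + 2)*(j + 3)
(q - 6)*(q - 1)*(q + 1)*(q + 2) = q^4 - 4*q^3 - 13*q^2 + 4*q + 12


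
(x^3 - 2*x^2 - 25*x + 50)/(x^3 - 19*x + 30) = (x - 5)/(x - 3)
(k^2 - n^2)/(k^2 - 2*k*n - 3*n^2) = (k - n)/(k - 3*n)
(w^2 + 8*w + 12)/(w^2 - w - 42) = (w + 2)/(w - 7)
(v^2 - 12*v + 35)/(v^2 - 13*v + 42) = (v - 5)/(v - 6)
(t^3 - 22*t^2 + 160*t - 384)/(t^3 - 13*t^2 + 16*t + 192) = (t - 6)/(t + 3)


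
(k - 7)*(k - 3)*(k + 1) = k^3 - 9*k^2 + 11*k + 21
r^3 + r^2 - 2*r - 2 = (r + 1)*(r - sqrt(2))*(r + sqrt(2))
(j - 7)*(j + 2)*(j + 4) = j^3 - j^2 - 34*j - 56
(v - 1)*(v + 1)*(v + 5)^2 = v^4 + 10*v^3 + 24*v^2 - 10*v - 25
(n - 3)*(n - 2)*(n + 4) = n^3 - n^2 - 14*n + 24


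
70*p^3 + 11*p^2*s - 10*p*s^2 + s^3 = (-7*p + s)*(-5*p + s)*(2*p + s)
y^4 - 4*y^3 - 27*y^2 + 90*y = y*(y - 6)*(y - 3)*(y + 5)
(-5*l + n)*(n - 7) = -5*l*n + 35*l + n^2 - 7*n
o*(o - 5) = o^2 - 5*o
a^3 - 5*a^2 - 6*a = a*(a - 6)*(a + 1)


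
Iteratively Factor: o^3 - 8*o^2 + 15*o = (o - 5)*(o^2 - 3*o) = (o - 5)*(o - 3)*(o)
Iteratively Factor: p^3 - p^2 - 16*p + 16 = (p + 4)*(p^2 - 5*p + 4) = (p - 4)*(p + 4)*(p - 1)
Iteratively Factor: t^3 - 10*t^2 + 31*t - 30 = (t - 5)*(t^2 - 5*t + 6) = (t - 5)*(t - 3)*(t - 2)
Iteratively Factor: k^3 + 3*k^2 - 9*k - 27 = (k + 3)*(k^2 - 9) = (k + 3)^2*(k - 3)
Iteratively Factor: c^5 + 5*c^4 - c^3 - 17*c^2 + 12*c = (c + 4)*(c^4 + c^3 - 5*c^2 + 3*c) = (c + 3)*(c + 4)*(c^3 - 2*c^2 + c) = (c - 1)*(c + 3)*(c + 4)*(c^2 - c) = (c - 1)^2*(c + 3)*(c + 4)*(c)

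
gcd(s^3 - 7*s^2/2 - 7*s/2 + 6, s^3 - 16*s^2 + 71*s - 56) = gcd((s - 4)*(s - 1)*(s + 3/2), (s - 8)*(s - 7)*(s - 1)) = s - 1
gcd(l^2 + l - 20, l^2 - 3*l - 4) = l - 4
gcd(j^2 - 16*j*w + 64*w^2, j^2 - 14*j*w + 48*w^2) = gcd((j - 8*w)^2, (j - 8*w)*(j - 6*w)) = -j + 8*w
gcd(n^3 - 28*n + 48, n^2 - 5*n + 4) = n - 4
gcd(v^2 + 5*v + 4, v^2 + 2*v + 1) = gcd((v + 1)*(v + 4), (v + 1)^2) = v + 1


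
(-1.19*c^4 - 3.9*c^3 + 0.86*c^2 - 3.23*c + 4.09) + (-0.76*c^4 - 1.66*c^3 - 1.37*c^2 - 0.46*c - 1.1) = -1.95*c^4 - 5.56*c^3 - 0.51*c^2 - 3.69*c + 2.99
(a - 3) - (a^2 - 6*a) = -a^2 + 7*a - 3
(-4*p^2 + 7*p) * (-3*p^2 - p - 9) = 12*p^4 - 17*p^3 + 29*p^2 - 63*p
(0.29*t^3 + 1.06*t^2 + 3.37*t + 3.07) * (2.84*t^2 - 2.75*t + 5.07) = 0.8236*t^5 + 2.2129*t^4 + 8.1261*t^3 + 4.8255*t^2 + 8.6434*t + 15.5649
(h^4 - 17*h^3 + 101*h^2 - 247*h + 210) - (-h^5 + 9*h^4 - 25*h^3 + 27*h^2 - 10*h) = h^5 - 8*h^4 + 8*h^3 + 74*h^2 - 237*h + 210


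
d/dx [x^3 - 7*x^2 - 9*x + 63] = 3*x^2 - 14*x - 9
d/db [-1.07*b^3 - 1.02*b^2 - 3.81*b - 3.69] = -3.21*b^2 - 2.04*b - 3.81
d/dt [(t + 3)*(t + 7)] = 2*t + 10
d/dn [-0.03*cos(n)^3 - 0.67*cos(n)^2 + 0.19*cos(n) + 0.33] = (0.09*cos(n)^2 + 1.34*cos(n) - 0.19)*sin(n)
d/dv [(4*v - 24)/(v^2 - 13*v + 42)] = -4/(v^2 - 14*v + 49)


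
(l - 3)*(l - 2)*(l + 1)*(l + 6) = l^4 + 2*l^3 - 23*l^2 + 12*l + 36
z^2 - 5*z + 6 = (z - 3)*(z - 2)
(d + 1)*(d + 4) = d^2 + 5*d + 4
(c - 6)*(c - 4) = c^2 - 10*c + 24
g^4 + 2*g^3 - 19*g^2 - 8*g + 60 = (g - 3)*(g - 2)*(g + 2)*(g + 5)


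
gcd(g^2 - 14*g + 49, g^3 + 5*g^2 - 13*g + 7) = 1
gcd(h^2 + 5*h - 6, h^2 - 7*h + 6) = h - 1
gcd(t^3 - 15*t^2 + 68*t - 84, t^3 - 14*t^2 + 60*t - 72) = t^2 - 8*t + 12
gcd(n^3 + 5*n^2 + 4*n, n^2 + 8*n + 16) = n + 4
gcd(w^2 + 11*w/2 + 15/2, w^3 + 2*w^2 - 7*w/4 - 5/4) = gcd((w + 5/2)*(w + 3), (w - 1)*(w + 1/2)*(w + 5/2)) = w + 5/2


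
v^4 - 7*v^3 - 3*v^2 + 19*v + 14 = (v - 7)*(v - 2)*(v + 1)^2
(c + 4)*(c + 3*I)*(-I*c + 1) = -I*c^3 + 4*c^2 - 4*I*c^2 + 16*c + 3*I*c + 12*I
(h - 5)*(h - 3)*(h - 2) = h^3 - 10*h^2 + 31*h - 30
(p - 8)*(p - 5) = p^2 - 13*p + 40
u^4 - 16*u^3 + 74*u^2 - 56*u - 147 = (u - 7)^2*(u - 3)*(u + 1)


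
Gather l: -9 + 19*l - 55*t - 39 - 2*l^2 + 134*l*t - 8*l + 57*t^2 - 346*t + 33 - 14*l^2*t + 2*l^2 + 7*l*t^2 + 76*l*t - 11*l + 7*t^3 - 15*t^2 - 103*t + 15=-14*l^2*t + l*(7*t^2 + 210*t) + 7*t^3 + 42*t^2 - 504*t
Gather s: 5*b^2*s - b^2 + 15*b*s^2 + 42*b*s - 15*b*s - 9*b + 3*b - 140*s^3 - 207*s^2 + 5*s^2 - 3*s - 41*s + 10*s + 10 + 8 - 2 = -b^2 - 6*b - 140*s^3 + s^2*(15*b - 202) + s*(5*b^2 + 27*b - 34) + 16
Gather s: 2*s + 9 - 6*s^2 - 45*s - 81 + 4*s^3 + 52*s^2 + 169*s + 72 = 4*s^3 + 46*s^2 + 126*s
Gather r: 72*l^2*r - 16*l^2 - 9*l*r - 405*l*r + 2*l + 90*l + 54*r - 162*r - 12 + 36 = -16*l^2 + 92*l + r*(72*l^2 - 414*l - 108) + 24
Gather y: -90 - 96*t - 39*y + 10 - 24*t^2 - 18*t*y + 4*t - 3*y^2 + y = -24*t^2 - 92*t - 3*y^2 + y*(-18*t - 38) - 80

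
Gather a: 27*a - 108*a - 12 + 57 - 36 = 9 - 81*a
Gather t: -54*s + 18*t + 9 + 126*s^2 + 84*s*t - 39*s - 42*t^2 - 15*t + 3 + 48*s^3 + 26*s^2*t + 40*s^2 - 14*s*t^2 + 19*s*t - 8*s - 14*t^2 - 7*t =48*s^3 + 166*s^2 - 101*s + t^2*(-14*s - 56) + t*(26*s^2 + 103*s - 4) + 12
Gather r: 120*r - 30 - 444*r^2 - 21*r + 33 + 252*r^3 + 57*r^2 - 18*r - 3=252*r^3 - 387*r^2 + 81*r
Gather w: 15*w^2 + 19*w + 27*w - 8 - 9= 15*w^2 + 46*w - 17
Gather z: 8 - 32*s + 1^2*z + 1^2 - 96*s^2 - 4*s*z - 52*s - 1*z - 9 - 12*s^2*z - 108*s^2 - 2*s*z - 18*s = -204*s^2 - 102*s + z*(-12*s^2 - 6*s)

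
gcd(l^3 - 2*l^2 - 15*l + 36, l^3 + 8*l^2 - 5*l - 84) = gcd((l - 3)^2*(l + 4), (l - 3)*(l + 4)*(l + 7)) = l^2 + l - 12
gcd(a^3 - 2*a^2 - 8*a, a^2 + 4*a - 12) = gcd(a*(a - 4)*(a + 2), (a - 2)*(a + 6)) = 1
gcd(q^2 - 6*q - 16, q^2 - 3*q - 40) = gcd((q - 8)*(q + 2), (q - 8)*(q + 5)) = q - 8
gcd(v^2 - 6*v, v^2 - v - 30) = v - 6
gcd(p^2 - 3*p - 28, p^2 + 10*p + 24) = p + 4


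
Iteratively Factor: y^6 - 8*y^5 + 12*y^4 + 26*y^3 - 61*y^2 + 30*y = (y - 1)*(y^5 - 7*y^4 + 5*y^3 + 31*y^2 - 30*y) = (y - 1)^2*(y^4 - 6*y^3 - y^2 + 30*y) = (y - 5)*(y - 1)^2*(y^3 - y^2 - 6*y) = (y - 5)*(y - 1)^2*(y + 2)*(y^2 - 3*y) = (y - 5)*(y - 3)*(y - 1)^2*(y + 2)*(y)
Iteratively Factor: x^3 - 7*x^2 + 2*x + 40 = (x - 5)*(x^2 - 2*x - 8) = (x - 5)*(x + 2)*(x - 4)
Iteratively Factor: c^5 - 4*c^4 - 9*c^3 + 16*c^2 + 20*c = (c + 2)*(c^4 - 6*c^3 + 3*c^2 + 10*c) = (c - 2)*(c + 2)*(c^3 - 4*c^2 - 5*c) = (c - 2)*(c + 1)*(c + 2)*(c^2 - 5*c) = c*(c - 2)*(c + 1)*(c + 2)*(c - 5)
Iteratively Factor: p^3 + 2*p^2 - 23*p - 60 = (p + 4)*(p^2 - 2*p - 15) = (p + 3)*(p + 4)*(p - 5)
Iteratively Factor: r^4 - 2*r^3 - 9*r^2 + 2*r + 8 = (r - 4)*(r^3 + 2*r^2 - r - 2) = (r - 4)*(r + 2)*(r^2 - 1) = (r - 4)*(r - 1)*(r + 2)*(r + 1)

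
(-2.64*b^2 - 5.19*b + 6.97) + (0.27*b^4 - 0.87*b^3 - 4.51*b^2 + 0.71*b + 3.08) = 0.27*b^4 - 0.87*b^3 - 7.15*b^2 - 4.48*b + 10.05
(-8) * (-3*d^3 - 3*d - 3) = 24*d^3 + 24*d + 24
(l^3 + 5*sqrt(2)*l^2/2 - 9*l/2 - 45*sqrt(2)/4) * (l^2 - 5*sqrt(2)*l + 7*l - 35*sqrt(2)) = l^5 - 5*sqrt(2)*l^4/2 + 7*l^4 - 59*l^3/2 - 35*sqrt(2)*l^3/2 - 413*l^2/2 + 45*sqrt(2)*l^2/4 + 315*sqrt(2)*l/4 + 225*l/2 + 1575/2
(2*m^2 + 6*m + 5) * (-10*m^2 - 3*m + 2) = -20*m^4 - 66*m^3 - 64*m^2 - 3*m + 10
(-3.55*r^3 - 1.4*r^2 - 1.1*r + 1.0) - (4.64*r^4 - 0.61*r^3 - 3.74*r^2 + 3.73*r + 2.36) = -4.64*r^4 - 2.94*r^3 + 2.34*r^2 - 4.83*r - 1.36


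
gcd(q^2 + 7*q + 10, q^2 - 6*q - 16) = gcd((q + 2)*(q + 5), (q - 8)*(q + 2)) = q + 2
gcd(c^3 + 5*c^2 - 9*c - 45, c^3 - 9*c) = c^2 - 9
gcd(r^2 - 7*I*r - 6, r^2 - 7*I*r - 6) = r^2 - 7*I*r - 6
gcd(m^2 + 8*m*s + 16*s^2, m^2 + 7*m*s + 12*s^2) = m + 4*s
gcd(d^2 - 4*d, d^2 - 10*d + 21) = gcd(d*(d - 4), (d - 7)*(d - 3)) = 1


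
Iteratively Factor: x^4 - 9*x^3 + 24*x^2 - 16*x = (x - 4)*(x^3 - 5*x^2 + 4*x) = x*(x - 4)*(x^2 - 5*x + 4) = x*(x - 4)^2*(x - 1)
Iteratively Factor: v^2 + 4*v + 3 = (v + 1)*(v + 3)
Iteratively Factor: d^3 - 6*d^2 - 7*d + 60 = (d + 3)*(d^2 - 9*d + 20) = (d - 4)*(d + 3)*(d - 5)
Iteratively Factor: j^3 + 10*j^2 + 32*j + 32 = (j + 4)*(j^2 + 6*j + 8) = (j + 4)^2*(j + 2)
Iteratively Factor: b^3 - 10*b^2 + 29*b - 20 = (b - 1)*(b^2 - 9*b + 20) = (b - 4)*(b - 1)*(b - 5)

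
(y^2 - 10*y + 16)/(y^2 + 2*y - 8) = (y - 8)/(y + 4)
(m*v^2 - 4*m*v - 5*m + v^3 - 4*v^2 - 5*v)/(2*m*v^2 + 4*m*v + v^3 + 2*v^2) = (m*v^2 - 4*m*v - 5*m + v^3 - 4*v^2 - 5*v)/(v*(2*m*v + 4*m + v^2 + 2*v))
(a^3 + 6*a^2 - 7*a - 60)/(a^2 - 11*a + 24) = (a^2 + 9*a + 20)/(a - 8)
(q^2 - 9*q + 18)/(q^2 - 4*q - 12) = (q - 3)/(q + 2)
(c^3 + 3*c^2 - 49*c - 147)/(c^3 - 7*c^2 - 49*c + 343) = (c + 3)/(c - 7)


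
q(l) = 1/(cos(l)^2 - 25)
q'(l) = 2*sin(l)*cos(l)/(cos(l)^2 - 25)^2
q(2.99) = -0.04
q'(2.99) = -0.00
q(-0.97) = -0.04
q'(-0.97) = -0.00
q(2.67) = -0.04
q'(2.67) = -0.00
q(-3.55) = -0.04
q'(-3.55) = -0.00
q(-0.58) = -0.04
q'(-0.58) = -0.00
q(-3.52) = -0.04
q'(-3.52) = -0.00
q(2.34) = -0.04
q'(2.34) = -0.00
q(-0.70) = -0.04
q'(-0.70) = -0.00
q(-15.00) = -0.04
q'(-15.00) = 0.00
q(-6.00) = -0.04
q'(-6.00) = 0.00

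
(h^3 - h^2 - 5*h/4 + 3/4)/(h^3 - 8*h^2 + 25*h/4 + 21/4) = (2*h^2 + h - 1)/(2*h^2 - 13*h - 7)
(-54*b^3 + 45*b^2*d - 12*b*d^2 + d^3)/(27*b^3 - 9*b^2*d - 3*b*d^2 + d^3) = (-6*b + d)/(3*b + d)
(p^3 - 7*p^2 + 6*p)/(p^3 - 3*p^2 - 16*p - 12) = p*(p - 1)/(p^2 + 3*p + 2)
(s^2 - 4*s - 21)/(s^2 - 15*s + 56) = (s + 3)/(s - 8)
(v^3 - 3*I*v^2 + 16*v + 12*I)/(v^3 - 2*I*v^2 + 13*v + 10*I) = (v - 6*I)/(v - 5*I)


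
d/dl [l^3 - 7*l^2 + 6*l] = 3*l^2 - 14*l + 6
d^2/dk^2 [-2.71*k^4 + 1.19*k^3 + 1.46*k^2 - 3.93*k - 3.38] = -32.52*k^2 + 7.14*k + 2.92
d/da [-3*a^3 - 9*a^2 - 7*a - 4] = -9*a^2 - 18*a - 7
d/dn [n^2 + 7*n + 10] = 2*n + 7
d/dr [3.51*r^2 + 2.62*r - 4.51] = 7.02*r + 2.62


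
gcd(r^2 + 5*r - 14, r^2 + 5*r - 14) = r^2 + 5*r - 14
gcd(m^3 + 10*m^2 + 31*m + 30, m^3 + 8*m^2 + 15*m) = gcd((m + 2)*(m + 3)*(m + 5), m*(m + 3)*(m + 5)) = m^2 + 8*m + 15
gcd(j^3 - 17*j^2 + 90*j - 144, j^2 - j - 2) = 1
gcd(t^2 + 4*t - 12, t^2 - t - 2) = t - 2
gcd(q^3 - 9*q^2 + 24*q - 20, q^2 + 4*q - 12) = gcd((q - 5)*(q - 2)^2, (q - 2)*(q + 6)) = q - 2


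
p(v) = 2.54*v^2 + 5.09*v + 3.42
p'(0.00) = 5.09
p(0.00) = 3.42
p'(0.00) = 5.09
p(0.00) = 3.42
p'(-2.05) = -5.32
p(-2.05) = 3.66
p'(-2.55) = -7.86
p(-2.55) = 6.96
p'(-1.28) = -1.41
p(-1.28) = 1.07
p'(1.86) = 14.54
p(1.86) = 21.67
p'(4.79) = 29.42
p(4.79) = 86.08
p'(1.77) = 14.08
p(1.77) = 20.39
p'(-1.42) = -2.12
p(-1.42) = 1.31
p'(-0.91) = 0.47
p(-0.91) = 0.89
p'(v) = 5.08*v + 5.09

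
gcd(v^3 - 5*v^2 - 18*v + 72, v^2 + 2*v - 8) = v + 4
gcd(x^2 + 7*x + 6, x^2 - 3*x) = 1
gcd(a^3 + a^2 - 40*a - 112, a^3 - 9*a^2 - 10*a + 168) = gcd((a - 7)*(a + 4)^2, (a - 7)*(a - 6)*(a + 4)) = a^2 - 3*a - 28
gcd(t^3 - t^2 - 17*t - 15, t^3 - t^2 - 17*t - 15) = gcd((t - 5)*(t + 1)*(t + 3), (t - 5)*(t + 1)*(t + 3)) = t^3 - t^2 - 17*t - 15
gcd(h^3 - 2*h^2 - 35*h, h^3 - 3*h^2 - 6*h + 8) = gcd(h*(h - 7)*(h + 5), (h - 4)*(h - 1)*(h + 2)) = 1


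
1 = 1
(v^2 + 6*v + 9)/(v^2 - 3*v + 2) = (v^2 + 6*v + 9)/(v^2 - 3*v + 2)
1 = 1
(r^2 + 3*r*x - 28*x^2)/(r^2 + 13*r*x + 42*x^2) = (r - 4*x)/(r + 6*x)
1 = 1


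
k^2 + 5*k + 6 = (k + 2)*(k + 3)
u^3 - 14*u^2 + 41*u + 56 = (u - 8)*(u - 7)*(u + 1)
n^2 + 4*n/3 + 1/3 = (n + 1/3)*(n + 1)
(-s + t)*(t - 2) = -s*t + 2*s + t^2 - 2*t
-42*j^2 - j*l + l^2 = (-7*j + l)*(6*j + l)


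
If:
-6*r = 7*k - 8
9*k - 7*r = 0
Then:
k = 56/103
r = 72/103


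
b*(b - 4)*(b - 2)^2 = b^4 - 8*b^3 + 20*b^2 - 16*b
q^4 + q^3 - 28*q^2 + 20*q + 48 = (q - 4)*(q - 2)*(q + 1)*(q + 6)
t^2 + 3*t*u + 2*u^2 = (t + u)*(t + 2*u)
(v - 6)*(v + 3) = v^2 - 3*v - 18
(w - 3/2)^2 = w^2 - 3*w + 9/4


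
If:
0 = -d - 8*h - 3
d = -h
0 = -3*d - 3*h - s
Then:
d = 3/7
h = -3/7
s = 0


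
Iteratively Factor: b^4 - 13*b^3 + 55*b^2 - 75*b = (b)*(b^3 - 13*b^2 + 55*b - 75) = b*(b - 3)*(b^2 - 10*b + 25) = b*(b - 5)*(b - 3)*(b - 5)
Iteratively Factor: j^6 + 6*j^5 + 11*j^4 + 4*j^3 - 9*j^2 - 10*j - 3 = (j + 1)*(j^5 + 5*j^4 + 6*j^3 - 2*j^2 - 7*j - 3) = (j + 1)^2*(j^4 + 4*j^3 + 2*j^2 - 4*j - 3) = (j + 1)^3*(j^3 + 3*j^2 - j - 3) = (j + 1)^4*(j^2 + 2*j - 3) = (j + 1)^4*(j + 3)*(j - 1)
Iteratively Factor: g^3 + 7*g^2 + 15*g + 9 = (g + 3)*(g^2 + 4*g + 3) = (g + 3)^2*(g + 1)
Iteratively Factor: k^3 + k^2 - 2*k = (k)*(k^2 + k - 2) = k*(k + 2)*(k - 1)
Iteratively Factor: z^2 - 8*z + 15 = (z - 3)*(z - 5)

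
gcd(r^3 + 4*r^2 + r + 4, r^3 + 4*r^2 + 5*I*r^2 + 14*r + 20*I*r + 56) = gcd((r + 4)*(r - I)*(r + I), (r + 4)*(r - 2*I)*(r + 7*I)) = r + 4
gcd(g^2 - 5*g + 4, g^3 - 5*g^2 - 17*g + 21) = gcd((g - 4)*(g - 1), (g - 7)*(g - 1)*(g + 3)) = g - 1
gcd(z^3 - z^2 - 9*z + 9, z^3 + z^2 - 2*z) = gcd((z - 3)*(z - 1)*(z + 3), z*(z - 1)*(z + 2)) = z - 1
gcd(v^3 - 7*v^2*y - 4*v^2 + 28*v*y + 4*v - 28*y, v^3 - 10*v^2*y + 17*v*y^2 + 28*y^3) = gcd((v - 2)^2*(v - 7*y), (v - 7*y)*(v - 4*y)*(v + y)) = -v + 7*y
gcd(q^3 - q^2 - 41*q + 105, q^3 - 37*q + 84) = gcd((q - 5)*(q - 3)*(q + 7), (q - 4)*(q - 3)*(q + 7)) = q^2 + 4*q - 21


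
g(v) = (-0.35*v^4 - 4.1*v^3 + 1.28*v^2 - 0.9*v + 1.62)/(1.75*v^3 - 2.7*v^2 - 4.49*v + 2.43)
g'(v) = (-5.25*v^2 + 5.4*v + 4.49)*(-0.35*v^4 - 4.1*v^3 + 1.28*v^2 - 0.9*v + 1.62)/(1.75*v^3 - 2.7*v^2 - 4.49*v + 2.43)^2 + (-1.4*v^3 - 12.3*v^2 + 2.56*v - 0.9)/(1.75*v^3 - 2.7*v^2 - 4.49*v + 2.43) = (-0.6125*v^6 + 1.89*v^5 + 13.5445*v^4 + 36.566*v^3 - 46.5712*v^2 + 14.9688*v + 5.0868)/(3.0625*v^6 - 9.45*v^5 - 8.425*v^4 + 32.751*v^3 + 7.0381*v^2 - 21.8214*v + 5.9049)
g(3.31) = -8.30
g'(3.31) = 5.31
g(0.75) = 0.10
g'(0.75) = 3.45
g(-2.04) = -2.59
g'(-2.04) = -1.93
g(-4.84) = -1.30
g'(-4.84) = -0.19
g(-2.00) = -2.67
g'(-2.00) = -2.16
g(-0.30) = 0.61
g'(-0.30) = -0.37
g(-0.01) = 0.66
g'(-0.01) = 0.81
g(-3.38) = -1.63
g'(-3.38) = -0.30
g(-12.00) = -0.01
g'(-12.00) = -0.19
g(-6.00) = -1.09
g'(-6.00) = -0.18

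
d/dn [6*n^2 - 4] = 12*n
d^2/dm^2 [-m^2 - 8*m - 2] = -2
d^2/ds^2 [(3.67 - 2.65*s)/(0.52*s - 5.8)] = (-2.22044604925031e-16*s - 14.000064)/(0.52*s - 5.8)^3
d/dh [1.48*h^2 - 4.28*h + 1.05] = 2.96*h - 4.28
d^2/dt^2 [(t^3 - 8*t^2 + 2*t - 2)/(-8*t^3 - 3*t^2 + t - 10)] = 2*(536*t^6 - 408*t^5 + 1296*t^4 - 4077*t^3 + 276*t^2 - 618*t + 722)/(512*t^9 + 576*t^8 + 24*t^7 + 1803*t^6 + 1437*t^5 - 201*t^4 + 2219*t^3 + 930*t^2 - 300*t + 1000)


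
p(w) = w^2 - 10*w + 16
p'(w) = 2*w - 10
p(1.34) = 4.40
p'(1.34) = -7.32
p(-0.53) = 21.58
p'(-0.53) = -11.06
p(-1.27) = 30.31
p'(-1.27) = -12.54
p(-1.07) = 27.84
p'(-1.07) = -12.14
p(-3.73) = 67.21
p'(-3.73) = -17.46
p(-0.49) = 21.14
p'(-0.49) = -10.98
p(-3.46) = 62.57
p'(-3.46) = -16.92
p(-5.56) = 102.51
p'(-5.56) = -21.12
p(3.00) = -5.00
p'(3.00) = -4.00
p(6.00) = -8.00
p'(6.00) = 2.00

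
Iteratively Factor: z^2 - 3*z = (z)*(z - 3)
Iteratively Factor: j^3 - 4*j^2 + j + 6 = (j + 1)*(j^2 - 5*j + 6) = (j - 3)*(j + 1)*(j - 2)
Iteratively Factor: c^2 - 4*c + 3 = (c - 1)*(c - 3)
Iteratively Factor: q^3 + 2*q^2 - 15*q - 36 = (q + 3)*(q^2 - q - 12) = (q - 4)*(q + 3)*(q + 3)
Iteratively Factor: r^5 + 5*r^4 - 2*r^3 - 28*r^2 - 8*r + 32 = (r + 4)*(r^4 + r^3 - 6*r^2 - 4*r + 8) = (r + 2)*(r + 4)*(r^3 - r^2 - 4*r + 4) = (r - 1)*(r + 2)*(r + 4)*(r^2 - 4) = (r - 2)*(r - 1)*(r + 2)*(r + 4)*(r + 2)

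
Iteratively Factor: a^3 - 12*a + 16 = (a - 2)*(a^2 + 2*a - 8) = (a - 2)^2*(a + 4)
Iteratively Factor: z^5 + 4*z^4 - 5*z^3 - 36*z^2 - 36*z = (z + 3)*(z^4 + z^3 - 8*z^2 - 12*z) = (z + 2)*(z + 3)*(z^3 - z^2 - 6*z) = (z + 2)^2*(z + 3)*(z^2 - 3*z) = z*(z + 2)^2*(z + 3)*(z - 3)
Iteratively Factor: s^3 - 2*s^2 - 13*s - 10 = (s + 1)*(s^2 - 3*s - 10) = (s - 5)*(s + 1)*(s + 2)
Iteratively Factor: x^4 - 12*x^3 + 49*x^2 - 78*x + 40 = (x - 5)*(x^3 - 7*x^2 + 14*x - 8) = (x - 5)*(x - 4)*(x^2 - 3*x + 2) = (x - 5)*(x - 4)*(x - 1)*(x - 2)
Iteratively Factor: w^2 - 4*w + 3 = (w - 3)*(w - 1)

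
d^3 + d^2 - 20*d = d*(d - 4)*(d + 5)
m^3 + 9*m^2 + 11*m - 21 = (m - 1)*(m + 3)*(m + 7)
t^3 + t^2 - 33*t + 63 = (t - 3)^2*(t + 7)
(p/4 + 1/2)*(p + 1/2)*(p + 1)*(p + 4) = p^4/4 + 15*p^3/8 + 35*p^2/8 + 15*p/4 + 1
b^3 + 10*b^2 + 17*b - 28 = (b - 1)*(b + 4)*(b + 7)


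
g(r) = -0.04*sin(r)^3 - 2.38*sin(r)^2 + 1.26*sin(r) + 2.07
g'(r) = -0.12*sin(r)^2*cos(r) - 4.76*sin(r)*cos(r) + 1.26*cos(r)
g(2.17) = 1.46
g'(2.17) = 1.55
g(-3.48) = 2.22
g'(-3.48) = 0.31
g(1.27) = 1.07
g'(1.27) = -1.01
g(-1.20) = -1.14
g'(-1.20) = 2.03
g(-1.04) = -0.76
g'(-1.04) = 2.67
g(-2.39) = 0.11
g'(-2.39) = -3.25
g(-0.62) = 0.54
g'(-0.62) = 3.24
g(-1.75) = -1.44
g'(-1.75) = -1.04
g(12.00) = 0.71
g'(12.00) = 3.19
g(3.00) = 2.20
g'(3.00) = -0.58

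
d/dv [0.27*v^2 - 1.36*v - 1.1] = 0.54*v - 1.36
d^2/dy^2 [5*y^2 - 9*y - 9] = 10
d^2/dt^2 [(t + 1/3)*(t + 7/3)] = 2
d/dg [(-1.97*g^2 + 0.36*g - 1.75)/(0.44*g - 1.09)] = (-0.8668*g^2 + 4.2946*g + 0.3776)/(0.1936*g^2 - 0.9592*g + 1.1881)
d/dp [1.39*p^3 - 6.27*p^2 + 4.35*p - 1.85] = 4.17*p^2 - 12.54*p + 4.35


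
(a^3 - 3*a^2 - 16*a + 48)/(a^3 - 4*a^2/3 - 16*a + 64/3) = 3*(a - 3)/(3*a - 4)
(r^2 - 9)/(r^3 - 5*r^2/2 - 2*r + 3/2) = 2*(r + 3)/(2*r^2 + r - 1)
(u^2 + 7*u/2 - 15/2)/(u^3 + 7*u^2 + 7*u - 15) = (u - 3/2)/(u^2 + 2*u - 3)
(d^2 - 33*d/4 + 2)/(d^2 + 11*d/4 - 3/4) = (d - 8)/(d + 3)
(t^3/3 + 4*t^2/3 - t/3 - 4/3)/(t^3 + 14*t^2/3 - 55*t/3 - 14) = (t^3 + 4*t^2 - t - 4)/(3*t^3 + 14*t^2 - 55*t - 42)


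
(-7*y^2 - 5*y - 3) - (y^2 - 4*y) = -8*y^2 - y - 3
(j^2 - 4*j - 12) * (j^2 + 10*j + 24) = j^4 + 6*j^3 - 28*j^2 - 216*j - 288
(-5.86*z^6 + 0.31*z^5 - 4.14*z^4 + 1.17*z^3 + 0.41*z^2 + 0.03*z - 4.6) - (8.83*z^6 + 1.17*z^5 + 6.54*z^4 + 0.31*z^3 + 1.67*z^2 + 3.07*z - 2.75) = -14.69*z^6 - 0.86*z^5 - 10.68*z^4 + 0.86*z^3 - 1.26*z^2 - 3.04*z - 1.85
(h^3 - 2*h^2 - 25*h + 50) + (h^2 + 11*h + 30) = h^3 - h^2 - 14*h + 80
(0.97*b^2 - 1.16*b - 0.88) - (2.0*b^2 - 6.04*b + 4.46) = -1.03*b^2 + 4.88*b - 5.34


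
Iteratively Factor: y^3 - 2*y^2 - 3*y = (y)*(y^2 - 2*y - 3) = y*(y - 3)*(y + 1)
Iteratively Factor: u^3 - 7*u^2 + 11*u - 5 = (u - 5)*(u^2 - 2*u + 1) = (u - 5)*(u - 1)*(u - 1)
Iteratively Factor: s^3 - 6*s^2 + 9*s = (s)*(s^2 - 6*s + 9) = s*(s - 3)*(s - 3)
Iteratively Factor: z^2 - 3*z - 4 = (z + 1)*(z - 4)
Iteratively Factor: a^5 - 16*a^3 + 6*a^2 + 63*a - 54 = (a - 3)*(a^4 + 3*a^3 - 7*a^2 - 15*a + 18) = (a - 3)*(a + 3)*(a^3 - 7*a + 6) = (a - 3)*(a - 1)*(a + 3)*(a^2 + a - 6) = (a - 3)*(a - 2)*(a - 1)*(a + 3)*(a + 3)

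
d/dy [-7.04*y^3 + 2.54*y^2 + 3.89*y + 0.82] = -21.12*y^2 + 5.08*y + 3.89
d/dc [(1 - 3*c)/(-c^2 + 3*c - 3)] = (-3*c^2 + 2*c + 6)/(c^4 - 6*c^3 + 15*c^2 - 18*c + 9)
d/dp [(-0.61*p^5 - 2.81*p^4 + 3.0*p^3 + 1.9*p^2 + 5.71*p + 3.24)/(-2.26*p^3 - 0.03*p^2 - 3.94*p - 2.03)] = (2.7572*p^7 + 6.4055*p^6 + 9.7822*p^5 + 43.6097*p^4 + 24.9864*p^3 - 3.6175*p^2 - 7.5196*p + 1.1743)/(5.1076*p^6 + 0.1356*p^5 + 17.8097*p^4 + 9.412*p^3 + 15.6454*p^2 + 15.9964*p + 4.1209)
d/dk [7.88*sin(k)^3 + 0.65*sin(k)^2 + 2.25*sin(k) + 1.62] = (23.64*sin(k)^2 + 1.3*sin(k) + 2.25)*cos(k)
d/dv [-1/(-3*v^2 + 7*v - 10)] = (7 - 6*v)/(3*v^2 - 7*v + 10)^2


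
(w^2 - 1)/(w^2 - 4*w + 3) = (w + 1)/(w - 3)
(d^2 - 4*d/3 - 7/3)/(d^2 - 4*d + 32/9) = 3*(3*d^2 - 4*d - 7)/(9*d^2 - 36*d + 32)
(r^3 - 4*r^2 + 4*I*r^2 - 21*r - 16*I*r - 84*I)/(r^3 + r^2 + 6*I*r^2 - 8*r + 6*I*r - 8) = (r^2 - 4*r - 21)/(r^2 + r*(1 + 2*I) + 2*I)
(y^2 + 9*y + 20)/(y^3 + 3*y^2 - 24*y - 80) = (y + 5)/(y^2 - y - 20)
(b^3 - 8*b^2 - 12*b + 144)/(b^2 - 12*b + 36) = b + 4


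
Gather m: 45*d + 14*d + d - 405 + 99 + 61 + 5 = 60*d - 240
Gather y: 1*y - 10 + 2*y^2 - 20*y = 2*y^2 - 19*y - 10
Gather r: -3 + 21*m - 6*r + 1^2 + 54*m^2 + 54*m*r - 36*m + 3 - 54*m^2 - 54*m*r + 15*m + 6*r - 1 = 0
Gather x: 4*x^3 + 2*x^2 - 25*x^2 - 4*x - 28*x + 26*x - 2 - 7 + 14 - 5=4*x^3 - 23*x^2 - 6*x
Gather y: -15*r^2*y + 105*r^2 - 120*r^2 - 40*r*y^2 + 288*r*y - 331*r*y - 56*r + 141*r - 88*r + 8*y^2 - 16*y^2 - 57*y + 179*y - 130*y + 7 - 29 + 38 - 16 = -15*r^2 - 3*r + y^2*(-40*r - 8) + y*(-15*r^2 - 43*r - 8)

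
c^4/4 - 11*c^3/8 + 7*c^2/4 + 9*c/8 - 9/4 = (c/4 + 1/4)*(c - 3)*(c - 2)*(c - 3/2)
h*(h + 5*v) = h^2 + 5*h*v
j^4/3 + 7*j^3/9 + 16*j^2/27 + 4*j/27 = j*(j/3 + 1/3)*(j + 2/3)^2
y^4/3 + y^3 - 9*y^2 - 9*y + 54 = (y/3 + 1)*(y - 3)^2*(y + 6)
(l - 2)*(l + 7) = l^2 + 5*l - 14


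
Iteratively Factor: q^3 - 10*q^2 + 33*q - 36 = (q - 3)*(q^2 - 7*q + 12) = (q - 3)^2*(q - 4)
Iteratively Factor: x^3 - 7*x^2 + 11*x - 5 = (x - 5)*(x^2 - 2*x + 1) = (x - 5)*(x - 1)*(x - 1)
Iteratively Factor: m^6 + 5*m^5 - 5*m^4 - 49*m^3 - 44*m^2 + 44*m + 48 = (m + 1)*(m^5 + 4*m^4 - 9*m^3 - 40*m^2 - 4*m + 48) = (m + 1)*(m + 2)*(m^4 + 2*m^3 - 13*m^2 - 14*m + 24) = (m - 3)*(m + 1)*(m + 2)*(m^3 + 5*m^2 + 2*m - 8) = (m - 3)*(m + 1)*(m + 2)^2*(m^2 + 3*m - 4) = (m - 3)*(m - 1)*(m + 1)*(m + 2)^2*(m + 4)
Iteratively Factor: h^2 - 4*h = (h - 4)*(h)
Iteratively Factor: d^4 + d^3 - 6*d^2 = (d)*(d^3 + d^2 - 6*d) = d^2*(d^2 + d - 6) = d^2*(d + 3)*(d - 2)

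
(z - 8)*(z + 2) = z^2 - 6*z - 16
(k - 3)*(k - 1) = k^2 - 4*k + 3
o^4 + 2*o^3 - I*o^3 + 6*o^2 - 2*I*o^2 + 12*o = o*(o + 2)*(o - 3*I)*(o + 2*I)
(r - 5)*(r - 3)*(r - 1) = r^3 - 9*r^2 + 23*r - 15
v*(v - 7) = v^2 - 7*v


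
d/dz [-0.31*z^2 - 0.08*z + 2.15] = -0.62*z - 0.08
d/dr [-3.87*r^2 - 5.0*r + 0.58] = -7.74*r - 5.0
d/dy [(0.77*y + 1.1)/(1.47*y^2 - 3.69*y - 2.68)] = (-1.1319*y^2 - 3.234*y + 1.9954)/(2.1609*y^4 - 10.8486*y^3 + 5.7369*y^2 + 19.7784*y + 7.1824)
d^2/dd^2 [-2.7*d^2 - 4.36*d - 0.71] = -5.40000000000000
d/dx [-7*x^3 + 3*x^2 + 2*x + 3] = -21*x^2 + 6*x + 2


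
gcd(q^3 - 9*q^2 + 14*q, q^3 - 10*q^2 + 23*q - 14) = q^2 - 9*q + 14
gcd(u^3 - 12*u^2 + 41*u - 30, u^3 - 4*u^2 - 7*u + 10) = u^2 - 6*u + 5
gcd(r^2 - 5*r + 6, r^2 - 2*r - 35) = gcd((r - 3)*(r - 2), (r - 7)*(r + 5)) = 1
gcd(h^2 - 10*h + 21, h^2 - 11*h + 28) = h - 7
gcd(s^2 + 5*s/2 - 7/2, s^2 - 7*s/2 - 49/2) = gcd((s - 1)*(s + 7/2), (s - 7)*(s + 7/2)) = s + 7/2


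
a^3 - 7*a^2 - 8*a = a*(a - 8)*(a + 1)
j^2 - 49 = (j - 7)*(j + 7)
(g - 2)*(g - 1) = g^2 - 3*g + 2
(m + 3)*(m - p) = m^2 - m*p + 3*m - 3*p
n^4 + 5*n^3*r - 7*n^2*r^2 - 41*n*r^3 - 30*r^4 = (n - 3*r)*(n + r)*(n + 2*r)*(n + 5*r)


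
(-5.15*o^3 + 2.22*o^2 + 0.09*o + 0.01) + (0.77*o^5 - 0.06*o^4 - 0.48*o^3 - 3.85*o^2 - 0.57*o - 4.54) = 0.77*o^5 - 0.06*o^4 - 5.63*o^3 - 1.63*o^2 - 0.48*o - 4.53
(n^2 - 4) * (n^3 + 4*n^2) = n^5 + 4*n^4 - 4*n^3 - 16*n^2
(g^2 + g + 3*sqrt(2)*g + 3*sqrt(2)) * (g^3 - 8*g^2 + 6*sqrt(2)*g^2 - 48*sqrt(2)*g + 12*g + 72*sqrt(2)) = g^5 - 7*g^4 + 9*sqrt(2)*g^4 - 63*sqrt(2)*g^3 + 40*g^3 - 240*g^2 + 36*sqrt(2)*g^2 + 144*g + 108*sqrt(2)*g + 432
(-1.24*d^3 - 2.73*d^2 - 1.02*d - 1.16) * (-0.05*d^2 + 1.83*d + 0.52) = 0.062*d^5 - 2.1327*d^4 - 5.5897*d^3 - 3.2282*d^2 - 2.6532*d - 0.6032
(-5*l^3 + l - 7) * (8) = -40*l^3 + 8*l - 56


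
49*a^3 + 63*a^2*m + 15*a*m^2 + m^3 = (a + m)*(7*a + m)^2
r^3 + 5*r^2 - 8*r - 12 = (r - 2)*(r + 1)*(r + 6)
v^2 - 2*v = v*(v - 2)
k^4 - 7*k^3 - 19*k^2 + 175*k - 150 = (k - 6)*(k - 5)*(k - 1)*(k + 5)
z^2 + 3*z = z*(z + 3)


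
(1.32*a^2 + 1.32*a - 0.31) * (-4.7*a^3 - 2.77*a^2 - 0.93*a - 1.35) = -6.204*a^5 - 9.8604*a^4 - 3.427*a^3 - 2.1509*a^2 - 1.4937*a + 0.4185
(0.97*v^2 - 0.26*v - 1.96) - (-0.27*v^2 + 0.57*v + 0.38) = 1.24*v^2 - 0.83*v - 2.34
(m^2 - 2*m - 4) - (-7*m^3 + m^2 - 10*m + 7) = 7*m^3 + 8*m - 11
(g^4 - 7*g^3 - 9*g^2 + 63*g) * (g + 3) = g^5 - 4*g^4 - 30*g^3 + 36*g^2 + 189*g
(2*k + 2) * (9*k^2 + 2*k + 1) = 18*k^3 + 22*k^2 + 6*k + 2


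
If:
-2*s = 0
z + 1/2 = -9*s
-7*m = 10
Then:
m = -10/7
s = 0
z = -1/2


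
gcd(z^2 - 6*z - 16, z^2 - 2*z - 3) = 1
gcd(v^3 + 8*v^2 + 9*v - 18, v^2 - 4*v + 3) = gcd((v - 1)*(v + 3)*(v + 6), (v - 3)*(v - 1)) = v - 1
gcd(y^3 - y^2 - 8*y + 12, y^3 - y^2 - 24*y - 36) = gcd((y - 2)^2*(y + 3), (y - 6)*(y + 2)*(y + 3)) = y + 3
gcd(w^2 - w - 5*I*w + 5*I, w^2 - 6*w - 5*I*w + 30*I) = w - 5*I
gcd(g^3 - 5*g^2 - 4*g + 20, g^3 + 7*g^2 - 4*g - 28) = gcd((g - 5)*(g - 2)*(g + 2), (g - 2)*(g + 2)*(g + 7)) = g^2 - 4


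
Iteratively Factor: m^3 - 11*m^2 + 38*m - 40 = (m - 2)*(m^2 - 9*m + 20) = (m - 4)*(m - 2)*(m - 5)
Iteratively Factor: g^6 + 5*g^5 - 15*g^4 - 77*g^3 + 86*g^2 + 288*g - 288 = (g + 4)*(g^5 + g^4 - 19*g^3 - g^2 + 90*g - 72) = (g + 4)^2*(g^4 - 3*g^3 - 7*g^2 + 27*g - 18) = (g - 3)*(g + 4)^2*(g^3 - 7*g + 6) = (g - 3)*(g + 3)*(g + 4)^2*(g^2 - 3*g + 2) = (g - 3)*(g - 2)*(g + 3)*(g + 4)^2*(g - 1)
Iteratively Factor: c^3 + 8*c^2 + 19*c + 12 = (c + 1)*(c^2 + 7*c + 12) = (c + 1)*(c + 3)*(c + 4)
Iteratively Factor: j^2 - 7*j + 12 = (j - 4)*(j - 3)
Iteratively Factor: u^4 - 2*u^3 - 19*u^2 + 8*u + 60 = (u + 3)*(u^3 - 5*u^2 - 4*u + 20) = (u - 5)*(u + 3)*(u^2 - 4) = (u - 5)*(u + 2)*(u + 3)*(u - 2)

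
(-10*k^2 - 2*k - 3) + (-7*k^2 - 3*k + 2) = -17*k^2 - 5*k - 1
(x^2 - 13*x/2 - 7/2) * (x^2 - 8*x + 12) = x^4 - 29*x^3/2 + 121*x^2/2 - 50*x - 42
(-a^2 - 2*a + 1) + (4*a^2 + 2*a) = 3*a^2 + 1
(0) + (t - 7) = t - 7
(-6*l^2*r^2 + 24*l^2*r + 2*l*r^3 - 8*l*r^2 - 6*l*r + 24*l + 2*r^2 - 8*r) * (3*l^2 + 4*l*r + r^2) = -18*l^4*r^2 + 72*l^4*r - 18*l^3*r^3 + 72*l^3*r^2 - 18*l^3*r + 72*l^3 + 2*l^2*r^4 - 8*l^2*r^3 - 18*l^2*r^2 + 72*l^2*r + 2*l*r^5 - 8*l*r^4 + 2*l*r^3 - 8*l*r^2 + 2*r^4 - 8*r^3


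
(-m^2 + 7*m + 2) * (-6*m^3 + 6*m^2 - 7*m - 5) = 6*m^5 - 48*m^4 + 37*m^3 - 32*m^2 - 49*m - 10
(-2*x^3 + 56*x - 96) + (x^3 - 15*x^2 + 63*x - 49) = -x^3 - 15*x^2 + 119*x - 145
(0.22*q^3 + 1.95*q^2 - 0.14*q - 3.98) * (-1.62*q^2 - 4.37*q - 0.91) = -0.3564*q^5 - 4.1204*q^4 - 8.4949*q^3 + 5.2849*q^2 + 17.52*q + 3.6218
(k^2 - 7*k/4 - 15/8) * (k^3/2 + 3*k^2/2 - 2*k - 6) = k^5/2 + 5*k^4/8 - 89*k^3/16 - 85*k^2/16 + 57*k/4 + 45/4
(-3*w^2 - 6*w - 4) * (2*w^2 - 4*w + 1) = -6*w^4 + 13*w^2 + 10*w - 4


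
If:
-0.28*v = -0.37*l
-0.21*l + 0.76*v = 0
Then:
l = 0.00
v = 0.00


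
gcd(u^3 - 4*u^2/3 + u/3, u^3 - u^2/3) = u^2 - u/3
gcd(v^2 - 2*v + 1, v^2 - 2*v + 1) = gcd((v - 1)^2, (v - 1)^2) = v^2 - 2*v + 1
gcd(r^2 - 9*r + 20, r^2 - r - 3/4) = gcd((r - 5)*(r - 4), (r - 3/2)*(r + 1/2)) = 1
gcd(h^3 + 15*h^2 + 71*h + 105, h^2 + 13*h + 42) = h + 7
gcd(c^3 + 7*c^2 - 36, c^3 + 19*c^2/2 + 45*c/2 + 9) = c^2 + 9*c + 18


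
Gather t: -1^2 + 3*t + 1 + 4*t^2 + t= 4*t^2 + 4*t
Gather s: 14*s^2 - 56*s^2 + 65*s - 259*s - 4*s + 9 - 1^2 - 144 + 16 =-42*s^2 - 198*s - 120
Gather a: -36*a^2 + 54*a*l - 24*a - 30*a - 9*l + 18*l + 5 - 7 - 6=-36*a^2 + a*(54*l - 54) + 9*l - 8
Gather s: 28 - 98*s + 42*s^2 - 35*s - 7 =42*s^2 - 133*s + 21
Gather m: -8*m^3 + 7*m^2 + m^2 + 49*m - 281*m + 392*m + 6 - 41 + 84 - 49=-8*m^3 + 8*m^2 + 160*m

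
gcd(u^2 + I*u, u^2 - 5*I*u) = u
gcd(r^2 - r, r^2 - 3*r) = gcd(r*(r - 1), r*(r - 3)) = r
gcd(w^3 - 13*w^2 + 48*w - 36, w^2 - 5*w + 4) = w - 1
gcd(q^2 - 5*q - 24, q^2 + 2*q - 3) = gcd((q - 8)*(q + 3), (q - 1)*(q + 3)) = q + 3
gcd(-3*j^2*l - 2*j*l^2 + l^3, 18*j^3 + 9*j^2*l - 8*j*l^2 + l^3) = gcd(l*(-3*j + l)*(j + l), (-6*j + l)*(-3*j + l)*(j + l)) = 3*j^2 + 2*j*l - l^2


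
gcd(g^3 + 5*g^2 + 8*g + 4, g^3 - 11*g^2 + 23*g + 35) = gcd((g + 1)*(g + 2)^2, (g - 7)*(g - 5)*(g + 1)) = g + 1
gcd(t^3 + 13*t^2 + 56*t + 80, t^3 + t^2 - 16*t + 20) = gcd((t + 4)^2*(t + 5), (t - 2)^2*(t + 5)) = t + 5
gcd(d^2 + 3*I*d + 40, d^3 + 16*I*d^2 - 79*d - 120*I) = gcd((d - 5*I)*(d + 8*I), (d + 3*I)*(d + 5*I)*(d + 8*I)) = d + 8*I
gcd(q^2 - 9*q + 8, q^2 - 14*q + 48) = q - 8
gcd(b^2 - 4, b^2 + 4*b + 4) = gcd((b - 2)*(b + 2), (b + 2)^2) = b + 2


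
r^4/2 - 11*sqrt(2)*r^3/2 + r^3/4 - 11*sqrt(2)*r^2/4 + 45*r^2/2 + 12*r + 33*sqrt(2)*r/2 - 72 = (r/2 + 1)*(r - 3/2)*(r - 8*sqrt(2))*(r - 3*sqrt(2))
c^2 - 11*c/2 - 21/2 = (c - 7)*(c + 3/2)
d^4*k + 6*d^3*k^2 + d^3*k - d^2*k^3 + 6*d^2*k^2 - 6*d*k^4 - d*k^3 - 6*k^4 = (d - k)*(d + k)*(d + 6*k)*(d*k + k)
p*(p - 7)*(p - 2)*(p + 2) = p^4 - 7*p^3 - 4*p^2 + 28*p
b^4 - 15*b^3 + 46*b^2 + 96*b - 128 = (b - 8)^2*(b - 1)*(b + 2)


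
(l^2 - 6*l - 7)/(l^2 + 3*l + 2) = (l - 7)/(l + 2)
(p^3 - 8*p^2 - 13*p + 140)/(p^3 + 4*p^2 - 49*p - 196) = (p - 5)/(p + 7)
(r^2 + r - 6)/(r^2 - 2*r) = (r + 3)/r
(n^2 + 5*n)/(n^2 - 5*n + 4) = n*(n + 5)/(n^2 - 5*n + 4)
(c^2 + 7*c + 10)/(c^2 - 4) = (c + 5)/(c - 2)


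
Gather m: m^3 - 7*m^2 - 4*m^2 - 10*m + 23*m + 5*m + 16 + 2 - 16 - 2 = m^3 - 11*m^2 + 18*m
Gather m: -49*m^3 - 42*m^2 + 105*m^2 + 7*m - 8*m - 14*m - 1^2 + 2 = -49*m^3 + 63*m^2 - 15*m + 1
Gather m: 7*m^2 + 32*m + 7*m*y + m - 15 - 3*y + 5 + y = 7*m^2 + m*(7*y + 33) - 2*y - 10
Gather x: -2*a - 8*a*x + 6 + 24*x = -2*a + x*(24 - 8*a) + 6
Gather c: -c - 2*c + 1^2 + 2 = 3 - 3*c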